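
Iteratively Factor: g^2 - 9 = (g + 3)*(g - 3)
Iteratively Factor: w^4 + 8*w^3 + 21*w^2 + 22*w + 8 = (w + 2)*(w^3 + 6*w^2 + 9*w + 4) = (w + 1)*(w + 2)*(w^2 + 5*w + 4) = (w + 1)^2*(w + 2)*(w + 4)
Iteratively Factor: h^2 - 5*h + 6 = (h - 3)*(h - 2)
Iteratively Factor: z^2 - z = (z)*(z - 1)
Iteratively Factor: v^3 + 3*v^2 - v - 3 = (v + 3)*(v^2 - 1) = (v + 1)*(v + 3)*(v - 1)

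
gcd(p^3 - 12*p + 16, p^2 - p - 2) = p - 2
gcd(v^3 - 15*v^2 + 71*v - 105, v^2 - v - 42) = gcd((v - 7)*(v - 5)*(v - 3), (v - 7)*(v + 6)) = v - 7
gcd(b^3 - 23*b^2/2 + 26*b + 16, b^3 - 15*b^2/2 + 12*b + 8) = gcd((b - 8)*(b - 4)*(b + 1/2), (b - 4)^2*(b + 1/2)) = b^2 - 7*b/2 - 2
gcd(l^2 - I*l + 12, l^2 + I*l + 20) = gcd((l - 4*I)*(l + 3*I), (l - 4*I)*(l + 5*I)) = l - 4*I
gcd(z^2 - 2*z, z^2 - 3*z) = z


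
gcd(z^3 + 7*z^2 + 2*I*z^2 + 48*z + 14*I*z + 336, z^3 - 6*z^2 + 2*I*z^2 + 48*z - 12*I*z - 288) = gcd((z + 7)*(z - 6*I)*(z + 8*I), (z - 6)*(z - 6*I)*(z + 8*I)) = z^2 + 2*I*z + 48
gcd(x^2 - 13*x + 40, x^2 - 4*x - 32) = x - 8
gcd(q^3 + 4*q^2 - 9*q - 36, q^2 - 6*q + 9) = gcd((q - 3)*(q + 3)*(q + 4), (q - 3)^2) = q - 3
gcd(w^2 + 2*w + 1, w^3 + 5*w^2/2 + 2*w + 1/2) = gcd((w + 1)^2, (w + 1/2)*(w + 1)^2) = w^2 + 2*w + 1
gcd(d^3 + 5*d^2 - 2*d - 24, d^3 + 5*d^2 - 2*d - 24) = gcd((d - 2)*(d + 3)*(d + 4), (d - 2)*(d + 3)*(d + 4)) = d^3 + 5*d^2 - 2*d - 24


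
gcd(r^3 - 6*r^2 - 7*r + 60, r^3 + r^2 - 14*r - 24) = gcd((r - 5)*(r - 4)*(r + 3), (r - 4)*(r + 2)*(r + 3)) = r^2 - r - 12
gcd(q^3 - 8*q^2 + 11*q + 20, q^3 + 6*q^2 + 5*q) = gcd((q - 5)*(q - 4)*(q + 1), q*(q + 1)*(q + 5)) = q + 1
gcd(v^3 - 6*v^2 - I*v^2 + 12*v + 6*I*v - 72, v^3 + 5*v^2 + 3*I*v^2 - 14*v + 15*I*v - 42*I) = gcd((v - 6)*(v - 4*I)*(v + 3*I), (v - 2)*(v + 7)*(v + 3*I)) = v + 3*I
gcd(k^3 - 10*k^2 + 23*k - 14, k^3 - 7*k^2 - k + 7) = k^2 - 8*k + 7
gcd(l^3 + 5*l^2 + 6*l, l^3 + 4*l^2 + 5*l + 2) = l + 2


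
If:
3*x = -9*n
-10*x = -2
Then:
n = -1/15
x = 1/5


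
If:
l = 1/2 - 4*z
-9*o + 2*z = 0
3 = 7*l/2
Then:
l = 6/7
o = -5/252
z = -5/56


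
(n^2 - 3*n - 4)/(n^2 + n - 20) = (n + 1)/(n + 5)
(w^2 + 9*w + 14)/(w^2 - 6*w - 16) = (w + 7)/(w - 8)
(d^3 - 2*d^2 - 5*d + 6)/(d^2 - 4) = (d^2 - 4*d + 3)/(d - 2)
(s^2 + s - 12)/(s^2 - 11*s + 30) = (s^2 + s - 12)/(s^2 - 11*s + 30)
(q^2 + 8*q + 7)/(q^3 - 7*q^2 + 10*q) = (q^2 + 8*q + 7)/(q*(q^2 - 7*q + 10))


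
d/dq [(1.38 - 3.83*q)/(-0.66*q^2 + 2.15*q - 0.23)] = (-2.5278*q^2 + 1.8216*q - 2.0861)/(0.4356*q^4 - 2.838*q^3 + 4.9261*q^2 - 0.989*q + 0.0529)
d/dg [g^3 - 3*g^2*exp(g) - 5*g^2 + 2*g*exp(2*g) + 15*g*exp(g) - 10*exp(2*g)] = -3*g^2*exp(g) + 3*g^2 + 4*g*exp(2*g) + 9*g*exp(g) - 10*g - 18*exp(2*g) + 15*exp(g)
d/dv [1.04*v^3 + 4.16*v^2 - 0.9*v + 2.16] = 3.12*v^2 + 8.32*v - 0.9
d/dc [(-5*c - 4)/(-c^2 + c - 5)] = (5*c^2 - 5*c - (2*c - 1)*(5*c + 4) + 25)/(c^2 - c + 5)^2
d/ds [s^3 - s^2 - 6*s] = 3*s^2 - 2*s - 6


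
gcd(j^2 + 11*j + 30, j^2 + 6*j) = j + 6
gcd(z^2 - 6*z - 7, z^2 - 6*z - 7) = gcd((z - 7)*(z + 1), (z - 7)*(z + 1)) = z^2 - 6*z - 7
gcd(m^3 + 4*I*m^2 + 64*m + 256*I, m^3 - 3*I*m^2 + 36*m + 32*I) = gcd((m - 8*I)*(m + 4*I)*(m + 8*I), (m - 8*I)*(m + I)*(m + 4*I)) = m^2 - 4*I*m + 32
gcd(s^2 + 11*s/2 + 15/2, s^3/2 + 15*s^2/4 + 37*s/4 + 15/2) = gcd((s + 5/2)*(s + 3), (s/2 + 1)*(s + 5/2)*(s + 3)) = s^2 + 11*s/2 + 15/2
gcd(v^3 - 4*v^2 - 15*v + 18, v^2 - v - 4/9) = 1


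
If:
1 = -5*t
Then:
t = -1/5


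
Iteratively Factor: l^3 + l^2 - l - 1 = (l + 1)*(l^2 - 1) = (l - 1)*(l + 1)*(l + 1)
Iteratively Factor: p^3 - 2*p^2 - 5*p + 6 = (p + 2)*(p^2 - 4*p + 3) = (p - 1)*(p + 2)*(p - 3)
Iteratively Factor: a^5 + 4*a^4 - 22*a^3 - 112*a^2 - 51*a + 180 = (a + 4)*(a^4 - 22*a^2 - 24*a + 45) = (a + 3)*(a + 4)*(a^3 - 3*a^2 - 13*a + 15) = (a - 5)*(a + 3)*(a + 4)*(a^2 + 2*a - 3) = (a - 5)*(a - 1)*(a + 3)*(a + 4)*(a + 3)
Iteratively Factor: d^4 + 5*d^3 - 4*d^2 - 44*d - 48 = (d - 3)*(d^3 + 8*d^2 + 20*d + 16) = (d - 3)*(d + 2)*(d^2 + 6*d + 8) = (d - 3)*(d + 2)^2*(d + 4)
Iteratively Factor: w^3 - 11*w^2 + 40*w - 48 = (w - 4)*(w^2 - 7*w + 12) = (w - 4)^2*(w - 3)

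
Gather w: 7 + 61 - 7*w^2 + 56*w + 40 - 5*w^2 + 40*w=-12*w^2 + 96*w + 108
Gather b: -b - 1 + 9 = 8 - b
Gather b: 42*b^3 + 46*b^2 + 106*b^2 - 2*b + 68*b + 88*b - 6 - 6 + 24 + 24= 42*b^3 + 152*b^2 + 154*b + 36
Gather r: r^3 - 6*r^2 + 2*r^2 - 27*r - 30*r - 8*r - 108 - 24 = r^3 - 4*r^2 - 65*r - 132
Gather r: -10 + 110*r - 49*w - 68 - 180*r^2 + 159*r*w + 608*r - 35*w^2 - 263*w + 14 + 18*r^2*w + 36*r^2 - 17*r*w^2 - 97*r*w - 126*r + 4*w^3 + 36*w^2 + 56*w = r^2*(18*w - 144) + r*(-17*w^2 + 62*w + 592) + 4*w^3 + w^2 - 256*w - 64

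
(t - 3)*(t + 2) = t^2 - t - 6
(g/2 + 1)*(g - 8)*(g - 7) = g^3/2 - 13*g^2/2 + 13*g + 56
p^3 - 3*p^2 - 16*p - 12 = (p - 6)*(p + 1)*(p + 2)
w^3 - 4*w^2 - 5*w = w*(w - 5)*(w + 1)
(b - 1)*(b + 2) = b^2 + b - 2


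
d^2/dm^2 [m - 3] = 0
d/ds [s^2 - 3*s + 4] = 2*s - 3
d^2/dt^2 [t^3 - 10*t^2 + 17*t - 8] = 6*t - 20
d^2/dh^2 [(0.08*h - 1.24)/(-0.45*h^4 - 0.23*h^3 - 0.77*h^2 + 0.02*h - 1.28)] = (-0.1944*h^7 + 4.88952*h^6 + 3.658488*h^5 + 8.431704*h^4 + 4.295024*h^3 - 3.911304*h^2 - 1.831824*h - 2.447392)/(0.091125*h^12 + 0.139725*h^11 + 0.53919*h^10 + 0.478187*h^9 + 1.687794*h^8 + 1.159227*h^7 + 3.300077*h^6 + 1.25571*h^5 + 4.454172*h^4 + 1.012216*h^3 + 3.78624*h^2 - 0.098304*h + 2.097152)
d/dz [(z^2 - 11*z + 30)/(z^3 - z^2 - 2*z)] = (-z^4 + 22*z^3 - 103*z^2 + 60*z + 60)/(z^2*(z^4 - 2*z^3 - 3*z^2 + 4*z + 4))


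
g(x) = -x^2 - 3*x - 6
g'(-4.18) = 5.36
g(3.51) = -28.85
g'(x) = -2*x - 3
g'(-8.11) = 13.22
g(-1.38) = -3.76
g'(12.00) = -27.00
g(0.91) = -9.56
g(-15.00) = -186.00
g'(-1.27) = -0.46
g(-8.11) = -47.44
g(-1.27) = -3.80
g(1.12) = -10.61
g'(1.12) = -5.24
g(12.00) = -186.00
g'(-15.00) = 27.00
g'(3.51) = -10.02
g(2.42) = -19.12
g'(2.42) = -7.84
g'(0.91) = -4.82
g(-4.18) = -10.93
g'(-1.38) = -0.24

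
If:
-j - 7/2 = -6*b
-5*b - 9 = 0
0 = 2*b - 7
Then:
No Solution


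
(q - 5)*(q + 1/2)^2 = q^3 - 4*q^2 - 19*q/4 - 5/4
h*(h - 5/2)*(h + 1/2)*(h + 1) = h^4 - h^3 - 13*h^2/4 - 5*h/4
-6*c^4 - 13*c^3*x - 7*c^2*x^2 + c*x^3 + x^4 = (-3*c + x)*(c + x)^2*(2*c + x)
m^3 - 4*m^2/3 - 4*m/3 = m*(m - 2)*(m + 2/3)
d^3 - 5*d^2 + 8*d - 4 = (d - 2)^2*(d - 1)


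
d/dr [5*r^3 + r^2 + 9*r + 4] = 15*r^2 + 2*r + 9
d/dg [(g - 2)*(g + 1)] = 2*g - 1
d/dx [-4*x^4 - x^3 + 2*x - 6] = -16*x^3 - 3*x^2 + 2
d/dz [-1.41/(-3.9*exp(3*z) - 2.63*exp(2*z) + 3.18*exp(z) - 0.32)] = (-16.497*exp(2*z) - 7.4166*exp(z) + 4.4838)*exp(z)/(3.9*exp(3*z) + 2.63*exp(2*z) - 3.18*exp(z) + 0.32)^2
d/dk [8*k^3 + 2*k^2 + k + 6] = 24*k^2 + 4*k + 1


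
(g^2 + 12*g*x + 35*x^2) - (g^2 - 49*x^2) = 12*g*x + 84*x^2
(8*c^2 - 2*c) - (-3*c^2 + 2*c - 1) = 11*c^2 - 4*c + 1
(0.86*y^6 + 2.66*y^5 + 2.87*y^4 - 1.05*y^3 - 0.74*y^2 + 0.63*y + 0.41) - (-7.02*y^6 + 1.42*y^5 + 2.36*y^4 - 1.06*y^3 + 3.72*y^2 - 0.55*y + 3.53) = 7.88*y^6 + 1.24*y^5 + 0.51*y^4 + 0.01*y^3 - 4.46*y^2 + 1.18*y - 3.12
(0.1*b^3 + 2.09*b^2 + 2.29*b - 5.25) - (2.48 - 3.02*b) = 0.1*b^3 + 2.09*b^2 + 5.31*b - 7.73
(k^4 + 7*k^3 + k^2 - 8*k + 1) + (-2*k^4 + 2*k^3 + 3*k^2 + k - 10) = -k^4 + 9*k^3 + 4*k^2 - 7*k - 9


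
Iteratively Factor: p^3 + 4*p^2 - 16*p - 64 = (p + 4)*(p^2 - 16) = (p + 4)^2*(p - 4)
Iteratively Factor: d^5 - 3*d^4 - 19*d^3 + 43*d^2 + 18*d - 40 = (d + 1)*(d^4 - 4*d^3 - 15*d^2 + 58*d - 40) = (d + 1)*(d + 4)*(d^3 - 8*d^2 + 17*d - 10) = (d - 2)*(d + 1)*(d + 4)*(d^2 - 6*d + 5) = (d - 5)*(d - 2)*(d + 1)*(d + 4)*(d - 1)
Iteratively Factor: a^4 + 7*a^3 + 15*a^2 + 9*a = (a + 3)*(a^3 + 4*a^2 + 3*a) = a*(a + 3)*(a^2 + 4*a + 3) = a*(a + 3)^2*(a + 1)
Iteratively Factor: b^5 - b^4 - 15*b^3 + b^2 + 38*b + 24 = (b - 4)*(b^4 + 3*b^3 - 3*b^2 - 11*b - 6) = (b - 4)*(b + 1)*(b^3 + 2*b^2 - 5*b - 6) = (b - 4)*(b + 1)^2*(b^2 + b - 6) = (b - 4)*(b + 1)^2*(b + 3)*(b - 2)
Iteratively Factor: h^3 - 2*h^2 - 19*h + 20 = (h - 1)*(h^2 - h - 20) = (h - 5)*(h - 1)*(h + 4)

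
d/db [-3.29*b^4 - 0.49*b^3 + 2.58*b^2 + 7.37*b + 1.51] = -13.16*b^3 - 1.47*b^2 + 5.16*b + 7.37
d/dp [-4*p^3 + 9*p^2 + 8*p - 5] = -12*p^2 + 18*p + 8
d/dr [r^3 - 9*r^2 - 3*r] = 3*r^2 - 18*r - 3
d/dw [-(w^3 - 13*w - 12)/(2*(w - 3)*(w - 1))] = (-w^4 + 8*w^3 - 22*w^2 - 24*w + 87)/(2*(w^4 - 8*w^3 + 22*w^2 - 24*w + 9))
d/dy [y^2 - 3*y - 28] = 2*y - 3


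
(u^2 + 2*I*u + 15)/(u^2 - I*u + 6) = (u + 5*I)/(u + 2*I)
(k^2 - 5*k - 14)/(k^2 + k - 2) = (k - 7)/(k - 1)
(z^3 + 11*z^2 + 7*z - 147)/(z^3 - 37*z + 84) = (z + 7)/(z - 4)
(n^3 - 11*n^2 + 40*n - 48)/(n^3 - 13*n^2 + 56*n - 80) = (n - 3)/(n - 5)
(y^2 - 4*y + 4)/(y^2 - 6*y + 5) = (y^2 - 4*y + 4)/(y^2 - 6*y + 5)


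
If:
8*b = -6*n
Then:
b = -3*n/4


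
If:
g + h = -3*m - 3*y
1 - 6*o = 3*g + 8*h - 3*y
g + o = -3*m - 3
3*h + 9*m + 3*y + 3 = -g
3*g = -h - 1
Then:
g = -51/88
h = 65/88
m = -197/264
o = -2/11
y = 61/88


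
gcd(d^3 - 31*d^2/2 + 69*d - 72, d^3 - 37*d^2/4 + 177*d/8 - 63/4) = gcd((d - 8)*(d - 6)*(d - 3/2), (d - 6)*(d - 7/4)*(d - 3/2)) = d^2 - 15*d/2 + 9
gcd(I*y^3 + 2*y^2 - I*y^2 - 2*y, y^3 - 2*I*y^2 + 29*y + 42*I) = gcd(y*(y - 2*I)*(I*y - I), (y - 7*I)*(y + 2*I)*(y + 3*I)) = 1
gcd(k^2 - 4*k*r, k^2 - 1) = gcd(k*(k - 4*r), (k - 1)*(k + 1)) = 1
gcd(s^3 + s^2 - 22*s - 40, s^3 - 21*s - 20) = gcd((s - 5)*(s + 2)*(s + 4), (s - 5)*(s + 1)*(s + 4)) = s^2 - s - 20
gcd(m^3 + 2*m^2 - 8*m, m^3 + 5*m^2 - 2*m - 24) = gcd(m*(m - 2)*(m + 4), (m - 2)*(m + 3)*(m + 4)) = m^2 + 2*m - 8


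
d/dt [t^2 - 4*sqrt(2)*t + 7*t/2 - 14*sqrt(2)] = 2*t - 4*sqrt(2) + 7/2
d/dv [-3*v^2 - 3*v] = -6*v - 3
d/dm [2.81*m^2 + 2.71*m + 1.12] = 5.62*m + 2.71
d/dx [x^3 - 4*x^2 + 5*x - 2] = 3*x^2 - 8*x + 5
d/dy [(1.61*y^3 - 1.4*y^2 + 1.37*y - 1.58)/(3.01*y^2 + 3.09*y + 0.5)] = (4.8461*y^4 + 9.9498*y^3 - 6.0347*y^2 + 8.1116*y + 5.5672)/(9.0601*y^4 + 18.6018*y^3 + 12.5581*y^2 + 3.09*y + 0.25)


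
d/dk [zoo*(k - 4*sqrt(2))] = zoo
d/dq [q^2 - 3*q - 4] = 2*q - 3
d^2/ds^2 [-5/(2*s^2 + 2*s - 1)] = 20*(2*s^2 + 2*s - 2*(2*s + 1)^2 - 1)/(2*s^2 + 2*s - 1)^3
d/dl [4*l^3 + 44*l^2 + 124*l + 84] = 12*l^2 + 88*l + 124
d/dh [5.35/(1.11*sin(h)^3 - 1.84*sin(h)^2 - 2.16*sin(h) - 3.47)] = (-17.8155*sin(h)^2 + 19.688*sin(h) + 11.556)*cos(h)/(-1.11*sin(h)^3 + 1.84*sin(h)^2 + 2.16*sin(h) + 3.47)^2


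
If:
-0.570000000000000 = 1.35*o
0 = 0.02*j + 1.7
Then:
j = -85.00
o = -0.42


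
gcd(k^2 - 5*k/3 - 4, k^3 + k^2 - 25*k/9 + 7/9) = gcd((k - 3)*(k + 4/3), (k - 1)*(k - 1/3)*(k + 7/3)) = 1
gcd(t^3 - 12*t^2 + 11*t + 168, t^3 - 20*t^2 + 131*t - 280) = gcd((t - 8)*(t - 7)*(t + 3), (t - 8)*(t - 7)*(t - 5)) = t^2 - 15*t + 56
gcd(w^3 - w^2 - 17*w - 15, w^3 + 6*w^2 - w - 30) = w + 3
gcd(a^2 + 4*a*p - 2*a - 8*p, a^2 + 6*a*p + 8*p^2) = a + 4*p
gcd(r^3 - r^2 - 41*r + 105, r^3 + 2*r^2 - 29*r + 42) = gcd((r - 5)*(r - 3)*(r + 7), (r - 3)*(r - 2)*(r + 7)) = r^2 + 4*r - 21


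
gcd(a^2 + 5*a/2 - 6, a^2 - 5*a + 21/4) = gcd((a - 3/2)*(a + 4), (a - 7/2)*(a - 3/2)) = a - 3/2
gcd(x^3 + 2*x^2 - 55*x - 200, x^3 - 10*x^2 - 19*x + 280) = x^2 - 3*x - 40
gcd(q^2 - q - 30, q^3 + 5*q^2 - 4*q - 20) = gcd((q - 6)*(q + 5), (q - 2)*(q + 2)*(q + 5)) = q + 5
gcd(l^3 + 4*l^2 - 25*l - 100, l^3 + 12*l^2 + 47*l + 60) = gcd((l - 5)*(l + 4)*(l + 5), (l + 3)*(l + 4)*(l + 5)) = l^2 + 9*l + 20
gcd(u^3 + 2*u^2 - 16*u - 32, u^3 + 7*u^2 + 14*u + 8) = u^2 + 6*u + 8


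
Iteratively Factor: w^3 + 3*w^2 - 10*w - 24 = (w + 2)*(w^2 + w - 12) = (w + 2)*(w + 4)*(w - 3)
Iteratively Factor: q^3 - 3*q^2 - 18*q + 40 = (q - 2)*(q^2 - q - 20) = (q - 5)*(q - 2)*(q + 4)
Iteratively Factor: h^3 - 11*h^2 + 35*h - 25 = (h - 5)*(h^2 - 6*h + 5) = (h - 5)*(h - 1)*(h - 5)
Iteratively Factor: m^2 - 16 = (m - 4)*(m + 4)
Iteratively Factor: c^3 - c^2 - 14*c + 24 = (c + 4)*(c^2 - 5*c + 6) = (c - 2)*(c + 4)*(c - 3)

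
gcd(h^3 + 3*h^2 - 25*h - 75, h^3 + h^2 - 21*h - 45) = h^2 - 2*h - 15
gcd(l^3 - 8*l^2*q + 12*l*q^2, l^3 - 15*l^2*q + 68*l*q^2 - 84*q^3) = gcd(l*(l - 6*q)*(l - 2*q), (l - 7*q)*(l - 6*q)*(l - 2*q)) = l^2 - 8*l*q + 12*q^2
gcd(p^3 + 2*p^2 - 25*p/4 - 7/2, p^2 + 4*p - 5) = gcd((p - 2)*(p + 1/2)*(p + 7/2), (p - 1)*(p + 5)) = 1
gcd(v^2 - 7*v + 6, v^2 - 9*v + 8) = v - 1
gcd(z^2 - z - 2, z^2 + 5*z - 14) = z - 2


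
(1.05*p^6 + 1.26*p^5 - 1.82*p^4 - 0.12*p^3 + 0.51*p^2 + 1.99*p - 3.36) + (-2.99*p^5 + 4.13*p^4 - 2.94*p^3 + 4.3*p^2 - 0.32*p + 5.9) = 1.05*p^6 - 1.73*p^5 + 2.31*p^4 - 3.06*p^3 + 4.81*p^2 + 1.67*p + 2.54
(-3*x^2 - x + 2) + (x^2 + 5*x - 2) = -2*x^2 + 4*x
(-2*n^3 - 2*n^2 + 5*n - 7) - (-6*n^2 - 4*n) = -2*n^3 + 4*n^2 + 9*n - 7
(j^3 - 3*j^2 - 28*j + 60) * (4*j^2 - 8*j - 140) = 4*j^5 - 20*j^4 - 228*j^3 + 884*j^2 + 3440*j - 8400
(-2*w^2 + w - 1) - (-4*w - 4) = -2*w^2 + 5*w + 3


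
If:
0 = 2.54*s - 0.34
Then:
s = 0.13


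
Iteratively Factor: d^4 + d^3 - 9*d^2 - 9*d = (d + 1)*(d^3 - 9*d) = (d - 3)*(d + 1)*(d^2 + 3*d) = d*(d - 3)*(d + 1)*(d + 3)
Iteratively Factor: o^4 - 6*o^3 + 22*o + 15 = (o + 1)*(o^3 - 7*o^2 + 7*o + 15) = (o - 3)*(o + 1)*(o^2 - 4*o - 5) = (o - 3)*(o + 1)^2*(o - 5)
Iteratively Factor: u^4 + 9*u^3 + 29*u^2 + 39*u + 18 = (u + 3)*(u^3 + 6*u^2 + 11*u + 6) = (u + 3)^2*(u^2 + 3*u + 2) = (u + 2)*(u + 3)^2*(u + 1)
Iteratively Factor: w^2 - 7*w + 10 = (w - 5)*(w - 2)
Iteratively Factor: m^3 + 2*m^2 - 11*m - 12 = (m + 1)*(m^2 + m - 12) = (m - 3)*(m + 1)*(m + 4)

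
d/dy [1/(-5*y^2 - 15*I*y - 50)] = (2*y + 3*I)/(5*(y^2 + 3*I*y + 10)^2)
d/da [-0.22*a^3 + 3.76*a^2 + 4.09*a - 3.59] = -0.66*a^2 + 7.52*a + 4.09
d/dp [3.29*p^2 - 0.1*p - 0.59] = 6.58*p - 0.1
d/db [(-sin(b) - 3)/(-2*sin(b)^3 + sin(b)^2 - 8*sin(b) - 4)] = (-4*sin(b)^3 - 17*sin(b)^2 + 6*sin(b) - 20)*cos(b)/(2*sin(b)^3 - sin(b)^2 + 8*sin(b) + 4)^2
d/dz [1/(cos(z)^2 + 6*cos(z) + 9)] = 2*sin(z)/(cos(z) + 3)^3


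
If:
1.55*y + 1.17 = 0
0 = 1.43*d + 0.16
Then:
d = -0.11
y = -0.75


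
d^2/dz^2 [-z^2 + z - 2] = -2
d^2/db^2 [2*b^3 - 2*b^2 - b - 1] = 12*b - 4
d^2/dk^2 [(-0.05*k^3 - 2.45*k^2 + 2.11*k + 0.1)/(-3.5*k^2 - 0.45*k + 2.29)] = (-1.77635683940025e-15*k^5 - 5.6843418860808e-14*k^4 - 58.59075*k^3 + 110.16135*k^2 - 100.84167*k + 19.70388)/(42.875*k^6 + 16.5375*k^5 - 82.03125*k^4 - 21.549375*k^3 + 53.671875*k^2 + 7.079535*k - 12.008989)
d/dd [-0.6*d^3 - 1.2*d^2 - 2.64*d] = -1.8*d^2 - 2.4*d - 2.64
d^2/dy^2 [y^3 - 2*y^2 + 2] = 6*y - 4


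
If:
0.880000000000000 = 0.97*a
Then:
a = 0.91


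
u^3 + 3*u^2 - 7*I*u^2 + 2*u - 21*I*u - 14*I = (u + 1)*(u + 2)*(u - 7*I)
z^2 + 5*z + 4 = (z + 1)*(z + 4)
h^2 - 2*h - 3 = (h - 3)*(h + 1)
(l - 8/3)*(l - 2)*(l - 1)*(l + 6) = l^4 + l^3/3 - 24*l^2 + 164*l/3 - 32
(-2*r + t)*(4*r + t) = -8*r^2 + 2*r*t + t^2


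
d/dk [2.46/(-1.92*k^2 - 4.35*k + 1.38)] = (9.4464*k + 10.701)/(1.92*k^2 + 4.35*k - 1.38)^2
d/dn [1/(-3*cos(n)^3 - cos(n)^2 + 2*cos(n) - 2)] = (-9*cos(n)^2 - 2*cos(n) + 2)*sin(n)/(3*cos(n)^3 + cos(n)^2 - 2*cos(n) + 2)^2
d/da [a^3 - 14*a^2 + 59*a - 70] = 3*a^2 - 28*a + 59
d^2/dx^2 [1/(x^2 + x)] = 2*(-x*(x + 1) + (2*x + 1)^2)/(x^3*(x + 1)^3)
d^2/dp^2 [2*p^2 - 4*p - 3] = 4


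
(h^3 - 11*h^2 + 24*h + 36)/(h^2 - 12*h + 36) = h + 1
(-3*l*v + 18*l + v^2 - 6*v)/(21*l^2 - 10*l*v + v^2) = (v - 6)/(-7*l + v)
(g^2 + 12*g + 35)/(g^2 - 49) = (g + 5)/(g - 7)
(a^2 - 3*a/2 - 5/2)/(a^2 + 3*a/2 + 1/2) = (2*a - 5)/(2*a + 1)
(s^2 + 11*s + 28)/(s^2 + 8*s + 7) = (s + 4)/(s + 1)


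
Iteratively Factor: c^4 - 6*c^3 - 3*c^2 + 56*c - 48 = (c - 1)*(c^3 - 5*c^2 - 8*c + 48) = (c - 4)*(c - 1)*(c^2 - c - 12) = (c - 4)^2*(c - 1)*(c + 3)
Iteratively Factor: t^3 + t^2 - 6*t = (t - 2)*(t^2 + 3*t) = (t - 2)*(t + 3)*(t)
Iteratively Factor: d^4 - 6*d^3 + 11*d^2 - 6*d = (d)*(d^3 - 6*d^2 + 11*d - 6) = d*(d - 2)*(d^2 - 4*d + 3) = d*(d - 3)*(d - 2)*(d - 1)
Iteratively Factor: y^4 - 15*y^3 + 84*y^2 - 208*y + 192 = (y - 3)*(y^3 - 12*y^2 + 48*y - 64) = (y - 4)*(y - 3)*(y^2 - 8*y + 16) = (y - 4)^2*(y - 3)*(y - 4)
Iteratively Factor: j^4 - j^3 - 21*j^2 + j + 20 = (j + 1)*(j^3 - 2*j^2 - 19*j + 20) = (j - 1)*(j + 1)*(j^2 - j - 20) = (j - 1)*(j + 1)*(j + 4)*(j - 5)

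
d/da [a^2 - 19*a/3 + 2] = 2*a - 19/3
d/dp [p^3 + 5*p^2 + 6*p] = 3*p^2 + 10*p + 6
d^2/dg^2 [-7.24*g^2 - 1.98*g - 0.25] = -14.4800000000000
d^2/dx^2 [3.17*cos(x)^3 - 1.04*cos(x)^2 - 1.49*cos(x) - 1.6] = -0.887499999999999*cos(x) + 2.08*cos(2*x) - 7.1325*cos(3*x)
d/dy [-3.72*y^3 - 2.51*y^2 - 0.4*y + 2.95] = -11.16*y^2 - 5.02*y - 0.4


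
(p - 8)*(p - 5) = p^2 - 13*p + 40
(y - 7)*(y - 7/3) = y^2 - 28*y/3 + 49/3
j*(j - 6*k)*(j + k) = j^3 - 5*j^2*k - 6*j*k^2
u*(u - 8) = u^2 - 8*u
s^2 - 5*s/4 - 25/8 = (s - 5/2)*(s + 5/4)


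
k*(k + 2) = k^2 + 2*k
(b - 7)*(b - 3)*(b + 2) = b^3 - 8*b^2 + b + 42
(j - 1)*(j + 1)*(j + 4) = j^3 + 4*j^2 - j - 4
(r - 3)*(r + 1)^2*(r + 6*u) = r^4 + 6*r^3*u - r^3 - 6*r^2*u - 5*r^2 - 30*r*u - 3*r - 18*u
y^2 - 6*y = y*(y - 6)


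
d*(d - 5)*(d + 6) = d^3 + d^2 - 30*d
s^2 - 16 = (s - 4)*(s + 4)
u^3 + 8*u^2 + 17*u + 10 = (u + 1)*(u + 2)*(u + 5)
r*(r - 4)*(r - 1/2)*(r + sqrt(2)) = r^4 - 9*r^3/2 + sqrt(2)*r^3 - 9*sqrt(2)*r^2/2 + 2*r^2 + 2*sqrt(2)*r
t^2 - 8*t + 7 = (t - 7)*(t - 1)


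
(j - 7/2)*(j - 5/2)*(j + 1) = j^3 - 5*j^2 + 11*j/4 + 35/4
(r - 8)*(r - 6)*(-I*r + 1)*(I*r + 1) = r^4 - 14*r^3 + 49*r^2 - 14*r + 48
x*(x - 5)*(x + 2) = x^3 - 3*x^2 - 10*x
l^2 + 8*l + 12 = (l + 2)*(l + 6)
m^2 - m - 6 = (m - 3)*(m + 2)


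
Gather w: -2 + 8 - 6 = 0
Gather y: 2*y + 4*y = 6*y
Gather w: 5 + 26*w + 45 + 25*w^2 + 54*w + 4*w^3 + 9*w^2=4*w^3 + 34*w^2 + 80*w + 50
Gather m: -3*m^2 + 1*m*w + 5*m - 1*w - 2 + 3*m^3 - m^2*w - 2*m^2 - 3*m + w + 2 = 3*m^3 + m^2*(-w - 5) + m*(w + 2)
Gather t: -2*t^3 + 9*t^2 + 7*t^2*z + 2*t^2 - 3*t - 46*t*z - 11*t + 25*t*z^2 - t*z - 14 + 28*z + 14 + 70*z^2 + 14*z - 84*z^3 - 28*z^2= -2*t^3 + t^2*(7*z + 11) + t*(25*z^2 - 47*z - 14) - 84*z^3 + 42*z^2 + 42*z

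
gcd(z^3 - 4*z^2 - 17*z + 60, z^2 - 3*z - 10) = z - 5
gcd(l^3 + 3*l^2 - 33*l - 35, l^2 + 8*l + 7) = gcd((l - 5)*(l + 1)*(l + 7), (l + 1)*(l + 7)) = l^2 + 8*l + 7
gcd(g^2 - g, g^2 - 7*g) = g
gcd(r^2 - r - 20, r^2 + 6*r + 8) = r + 4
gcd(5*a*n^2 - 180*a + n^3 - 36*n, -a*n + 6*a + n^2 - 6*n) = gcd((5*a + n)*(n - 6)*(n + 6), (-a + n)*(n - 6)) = n - 6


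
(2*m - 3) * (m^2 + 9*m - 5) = 2*m^3 + 15*m^2 - 37*m + 15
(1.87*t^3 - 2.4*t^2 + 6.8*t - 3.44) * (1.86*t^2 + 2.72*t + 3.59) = 3.4782*t^5 + 0.6224*t^4 + 12.8333*t^3 + 3.4816*t^2 + 15.0552*t - 12.3496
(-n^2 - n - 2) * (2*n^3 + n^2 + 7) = -2*n^5 - 3*n^4 - 5*n^3 - 9*n^2 - 7*n - 14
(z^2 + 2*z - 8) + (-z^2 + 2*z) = 4*z - 8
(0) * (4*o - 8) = 0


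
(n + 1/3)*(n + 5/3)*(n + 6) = n^3 + 8*n^2 + 113*n/9 + 10/3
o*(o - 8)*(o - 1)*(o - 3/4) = o^4 - 39*o^3/4 + 59*o^2/4 - 6*o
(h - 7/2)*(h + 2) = h^2 - 3*h/2 - 7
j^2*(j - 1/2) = j^3 - j^2/2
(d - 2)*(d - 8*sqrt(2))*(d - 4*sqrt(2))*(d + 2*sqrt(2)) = d^4 - 10*sqrt(2)*d^3 - 2*d^3 + 16*d^2 + 20*sqrt(2)*d^2 - 32*d + 128*sqrt(2)*d - 256*sqrt(2)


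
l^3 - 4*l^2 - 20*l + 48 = (l - 6)*(l - 2)*(l + 4)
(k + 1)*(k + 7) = k^2 + 8*k + 7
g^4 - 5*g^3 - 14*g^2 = g^2*(g - 7)*(g + 2)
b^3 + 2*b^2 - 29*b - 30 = (b - 5)*(b + 1)*(b + 6)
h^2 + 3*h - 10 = (h - 2)*(h + 5)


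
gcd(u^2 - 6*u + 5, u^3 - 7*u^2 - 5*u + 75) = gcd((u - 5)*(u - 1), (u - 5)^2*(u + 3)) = u - 5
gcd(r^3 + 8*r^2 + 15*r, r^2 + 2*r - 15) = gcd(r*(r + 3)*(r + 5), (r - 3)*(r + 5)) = r + 5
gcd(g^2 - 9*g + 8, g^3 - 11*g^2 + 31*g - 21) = g - 1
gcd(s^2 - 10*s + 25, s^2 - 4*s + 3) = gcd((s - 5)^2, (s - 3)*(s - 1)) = 1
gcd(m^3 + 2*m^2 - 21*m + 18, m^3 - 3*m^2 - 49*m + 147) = m - 3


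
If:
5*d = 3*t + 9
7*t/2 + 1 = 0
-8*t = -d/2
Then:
No Solution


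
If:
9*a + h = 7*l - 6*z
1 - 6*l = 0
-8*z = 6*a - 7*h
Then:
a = 49/414 - 50*z/69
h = 12*z/23 + 7/69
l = 1/6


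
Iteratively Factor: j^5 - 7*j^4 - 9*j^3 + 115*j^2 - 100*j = (j - 5)*(j^4 - 2*j^3 - 19*j^2 + 20*j) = (j - 5)*(j - 1)*(j^3 - j^2 - 20*j) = j*(j - 5)*(j - 1)*(j^2 - j - 20) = j*(j - 5)*(j - 1)*(j + 4)*(j - 5)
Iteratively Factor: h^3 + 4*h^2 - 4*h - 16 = (h - 2)*(h^2 + 6*h + 8) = (h - 2)*(h + 4)*(h + 2)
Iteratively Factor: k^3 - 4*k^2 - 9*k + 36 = (k - 4)*(k^2 - 9) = (k - 4)*(k - 3)*(k + 3)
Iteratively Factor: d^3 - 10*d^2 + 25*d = (d - 5)*(d^2 - 5*d) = d*(d - 5)*(d - 5)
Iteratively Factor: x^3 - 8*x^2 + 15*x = (x)*(x^2 - 8*x + 15) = x*(x - 5)*(x - 3)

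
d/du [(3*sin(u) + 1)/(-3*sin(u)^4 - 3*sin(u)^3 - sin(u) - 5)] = (27*sin(u)^4 + 30*sin(u)^3 + 9*sin(u)^2 - 14)*cos(u)/(3*sin(u)^4 + 3*sin(u)^3 + sin(u) + 5)^2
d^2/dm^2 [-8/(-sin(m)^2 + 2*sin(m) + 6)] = 16*(2*sin(m)^4 - 3*sin(m)^3 + 11*sin(m)^2 - 10)/(2*sin(m) + cos(m)^2 + 5)^3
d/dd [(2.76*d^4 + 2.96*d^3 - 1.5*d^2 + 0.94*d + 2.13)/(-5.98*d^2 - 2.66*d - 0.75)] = (-33.0096*d^5 - 39.7256*d^4 - 24.0272*d^3 + 2.9512*d^2 + 27.7248*d + 4.9608)/(35.7604*d^4 + 31.8136*d^3 + 16.0456*d^2 + 3.99*d + 0.5625)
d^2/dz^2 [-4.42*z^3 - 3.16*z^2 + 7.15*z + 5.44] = -26.52*z - 6.32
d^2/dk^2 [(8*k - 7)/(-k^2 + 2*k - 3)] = 2*(-4*(k - 1)^2*(8*k - 7) + (24*k - 23)*(k^2 - 2*k + 3))/(k^2 - 2*k + 3)^3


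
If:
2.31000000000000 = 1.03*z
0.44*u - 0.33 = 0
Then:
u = 0.75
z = 2.24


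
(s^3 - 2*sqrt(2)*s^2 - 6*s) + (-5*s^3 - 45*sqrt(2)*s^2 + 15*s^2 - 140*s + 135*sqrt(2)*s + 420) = -4*s^3 - 47*sqrt(2)*s^2 + 15*s^2 - 146*s + 135*sqrt(2)*s + 420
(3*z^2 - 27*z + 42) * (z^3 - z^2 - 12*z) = 3*z^5 - 30*z^4 + 33*z^3 + 282*z^2 - 504*z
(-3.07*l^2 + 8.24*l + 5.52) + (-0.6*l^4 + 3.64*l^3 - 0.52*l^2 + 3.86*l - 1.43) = -0.6*l^4 + 3.64*l^3 - 3.59*l^2 + 12.1*l + 4.09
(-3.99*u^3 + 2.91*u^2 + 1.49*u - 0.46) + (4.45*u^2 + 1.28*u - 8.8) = -3.99*u^3 + 7.36*u^2 + 2.77*u - 9.26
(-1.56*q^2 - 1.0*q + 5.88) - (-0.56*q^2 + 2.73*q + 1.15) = -1.0*q^2 - 3.73*q + 4.73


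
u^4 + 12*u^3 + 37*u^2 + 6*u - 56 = (u - 1)*(u + 2)*(u + 4)*(u + 7)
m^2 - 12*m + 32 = (m - 8)*(m - 4)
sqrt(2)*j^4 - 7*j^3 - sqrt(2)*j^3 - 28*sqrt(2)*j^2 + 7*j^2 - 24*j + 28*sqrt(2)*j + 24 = (j - 1)*(j - 6*sqrt(2))*(j + 2*sqrt(2))*(sqrt(2)*j + 1)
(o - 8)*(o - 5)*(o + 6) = o^3 - 7*o^2 - 38*o + 240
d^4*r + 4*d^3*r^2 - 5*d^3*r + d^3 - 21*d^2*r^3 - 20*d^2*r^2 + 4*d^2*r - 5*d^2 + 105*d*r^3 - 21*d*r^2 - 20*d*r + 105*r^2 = (d - 5)*(d - 3*r)*(d + 7*r)*(d*r + 1)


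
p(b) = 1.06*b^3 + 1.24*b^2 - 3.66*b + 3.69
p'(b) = 3.18*b^2 + 2.48*b - 3.66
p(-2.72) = 1.49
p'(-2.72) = 13.12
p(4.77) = 129.49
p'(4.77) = 80.52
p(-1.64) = 8.35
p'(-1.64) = 0.83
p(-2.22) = 6.33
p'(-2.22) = 6.51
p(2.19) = 12.76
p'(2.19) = 17.02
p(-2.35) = 5.38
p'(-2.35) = 8.07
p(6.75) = 361.48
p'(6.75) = 157.97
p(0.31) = 2.71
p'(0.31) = -2.59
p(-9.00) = -635.67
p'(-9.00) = 231.60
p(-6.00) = -158.67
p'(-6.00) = 95.94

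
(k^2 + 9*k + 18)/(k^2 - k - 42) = (k + 3)/(k - 7)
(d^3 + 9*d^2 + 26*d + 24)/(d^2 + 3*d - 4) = (d^2 + 5*d + 6)/(d - 1)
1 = 1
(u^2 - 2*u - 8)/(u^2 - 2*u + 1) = (u^2 - 2*u - 8)/(u^2 - 2*u + 1)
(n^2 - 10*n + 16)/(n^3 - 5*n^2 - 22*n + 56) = (n - 8)/(n^2 - 3*n - 28)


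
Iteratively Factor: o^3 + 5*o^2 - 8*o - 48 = (o + 4)*(o^2 + o - 12) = (o + 4)^2*(o - 3)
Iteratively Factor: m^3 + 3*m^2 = (m + 3)*(m^2) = m*(m + 3)*(m)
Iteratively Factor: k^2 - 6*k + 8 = (k - 2)*(k - 4)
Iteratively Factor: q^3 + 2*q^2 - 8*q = (q - 2)*(q^2 + 4*q) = (q - 2)*(q + 4)*(q)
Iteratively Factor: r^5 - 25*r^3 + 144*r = (r + 4)*(r^4 - 4*r^3 - 9*r^2 + 36*r) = (r - 3)*(r + 4)*(r^3 - r^2 - 12*r) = r*(r - 3)*(r + 4)*(r^2 - r - 12) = r*(r - 4)*(r - 3)*(r + 4)*(r + 3)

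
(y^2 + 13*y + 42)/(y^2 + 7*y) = (y + 6)/y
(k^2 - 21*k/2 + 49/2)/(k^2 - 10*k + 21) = (k - 7/2)/(k - 3)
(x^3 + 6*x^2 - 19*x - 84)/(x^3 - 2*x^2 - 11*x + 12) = (x + 7)/(x - 1)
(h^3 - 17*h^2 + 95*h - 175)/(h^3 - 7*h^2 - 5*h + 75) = (h - 7)/(h + 3)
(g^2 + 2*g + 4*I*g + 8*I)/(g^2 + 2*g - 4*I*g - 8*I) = (g + 4*I)/(g - 4*I)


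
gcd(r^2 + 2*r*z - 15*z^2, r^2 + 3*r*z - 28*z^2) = 1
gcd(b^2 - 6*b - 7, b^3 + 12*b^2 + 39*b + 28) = b + 1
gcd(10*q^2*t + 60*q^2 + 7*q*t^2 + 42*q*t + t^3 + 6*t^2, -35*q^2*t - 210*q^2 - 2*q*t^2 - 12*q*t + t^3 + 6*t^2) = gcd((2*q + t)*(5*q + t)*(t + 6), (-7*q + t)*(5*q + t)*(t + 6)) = 5*q*t + 30*q + t^2 + 6*t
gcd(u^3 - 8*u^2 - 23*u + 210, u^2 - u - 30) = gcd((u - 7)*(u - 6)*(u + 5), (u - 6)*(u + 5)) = u^2 - u - 30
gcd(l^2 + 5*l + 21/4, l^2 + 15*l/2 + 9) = l + 3/2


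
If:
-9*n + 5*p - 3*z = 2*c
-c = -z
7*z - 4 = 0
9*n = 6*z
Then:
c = 4/7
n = 8/21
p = 44/35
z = 4/7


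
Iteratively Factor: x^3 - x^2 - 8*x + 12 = (x - 2)*(x^2 + x - 6) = (x - 2)^2*(x + 3)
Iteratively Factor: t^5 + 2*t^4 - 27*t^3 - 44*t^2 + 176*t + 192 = (t + 1)*(t^4 + t^3 - 28*t^2 - 16*t + 192) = (t + 1)*(t + 4)*(t^3 - 3*t^2 - 16*t + 48) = (t - 4)*(t + 1)*(t + 4)*(t^2 + t - 12) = (t - 4)*(t - 3)*(t + 1)*(t + 4)*(t + 4)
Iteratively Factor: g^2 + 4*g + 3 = (g + 1)*(g + 3)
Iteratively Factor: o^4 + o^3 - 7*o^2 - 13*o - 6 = (o - 3)*(o^3 + 4*o^2 + 5*o + 2) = (o - 3)*(o + 1)*(o^2 + 3*o + 2) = (o - 3)*(o + 1)*(o + 2)*(o + 1)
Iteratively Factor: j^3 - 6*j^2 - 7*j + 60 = (j + 3)*(j^2 - 9*j + 20) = (j - 4)*(j + 3)*(j - 5)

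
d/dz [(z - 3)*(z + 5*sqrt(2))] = 2*z - 3 + 5*sqrt(2)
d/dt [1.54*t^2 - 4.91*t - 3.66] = 3.08*t - 4.91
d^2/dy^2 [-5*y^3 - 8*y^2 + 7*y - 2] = -30*y - 16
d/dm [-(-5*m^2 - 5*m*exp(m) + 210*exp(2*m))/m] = 5*exp(m) + 5 - 420*exp(2*m)/m + 210*exp(2*m)/m^2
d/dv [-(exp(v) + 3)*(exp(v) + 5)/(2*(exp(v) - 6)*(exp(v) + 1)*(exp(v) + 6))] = (exp(4*v) + 16*exp(3*v) + 89*exp(2*v) + 102*exp(v) - 252)*exp(v)/(2*(exp(6*v) + 2*exp(5*v) - 71*exp(4*v) - 144*exp(3*v) + 1224*exp(2*v) + 2592*exp(v) + 1296))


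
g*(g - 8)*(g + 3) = g^3 - 5*g^2 - 24*g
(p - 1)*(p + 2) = p^2 + p - 2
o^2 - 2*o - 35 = (o - 7)*(o + 5)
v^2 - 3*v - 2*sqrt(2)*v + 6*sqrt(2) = (v - 3)*(v - 2*sqrt(2))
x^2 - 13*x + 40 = (x - 8)*(x - 5)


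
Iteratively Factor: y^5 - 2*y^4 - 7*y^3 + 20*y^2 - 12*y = (y + 3)*(y^4 - 5*y^3 + 8*y^2 - 4*y) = (y - 1)*(y + 3)*(y^3 - 4*y^2 + 4*y) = (y - 2)*(y - 1)*(y + 3)*(y^2 - 2*y) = (y - 2)^2*(y - 1)*(y + 3)*(y)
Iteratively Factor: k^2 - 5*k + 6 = (k - 2)*(k - 3)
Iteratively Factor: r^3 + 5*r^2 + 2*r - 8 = (r + 2)*(r^2 + 3*r - 4) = (r - 1)*(r + 2)*(r + 4)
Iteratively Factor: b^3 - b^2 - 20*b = (b - 5)*(b^2 + 4*b) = (b - 5)*(b + 4)*(b)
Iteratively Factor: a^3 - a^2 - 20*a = (a + 4)*(a^2 - 5*a) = a*(a + 4)*(a - 5)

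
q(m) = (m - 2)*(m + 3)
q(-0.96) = -6.04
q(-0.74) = -6.19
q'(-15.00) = -29.00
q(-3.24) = 1.26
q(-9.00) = 66.00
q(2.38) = 2.04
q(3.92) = 13.29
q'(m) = 2*m + 1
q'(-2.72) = -4.44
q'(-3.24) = -5.48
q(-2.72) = -1.32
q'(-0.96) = -0.92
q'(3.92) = 8.84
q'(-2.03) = -3.06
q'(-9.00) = -17.00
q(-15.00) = 204.00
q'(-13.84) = -26.68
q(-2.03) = -3.91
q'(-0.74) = -0.48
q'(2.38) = 5.76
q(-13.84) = 171.71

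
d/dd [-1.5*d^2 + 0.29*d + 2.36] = 0.29 - 3.0*d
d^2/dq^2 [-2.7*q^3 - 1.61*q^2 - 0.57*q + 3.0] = -16.2*q - 3.22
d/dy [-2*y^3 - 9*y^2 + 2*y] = -6*y^2 - 18*y + 2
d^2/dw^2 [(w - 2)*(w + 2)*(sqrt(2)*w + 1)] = 6*sqrt(2)*w + 2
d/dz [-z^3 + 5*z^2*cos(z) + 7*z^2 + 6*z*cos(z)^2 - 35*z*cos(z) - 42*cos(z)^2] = -5*z^2*sin(z) - 3*z^2 + 35*z*sin(z) - 6*z*sin(2*z) + 10*z*cos(z) + 14*z + 42*sin(2*z) + 6*cos(z)^2 - 35*cos(z)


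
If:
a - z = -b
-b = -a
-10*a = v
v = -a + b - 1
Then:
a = 1/10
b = 1/10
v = -1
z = 1/5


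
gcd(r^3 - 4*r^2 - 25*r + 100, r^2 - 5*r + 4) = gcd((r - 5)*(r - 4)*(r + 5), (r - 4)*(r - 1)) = r - 4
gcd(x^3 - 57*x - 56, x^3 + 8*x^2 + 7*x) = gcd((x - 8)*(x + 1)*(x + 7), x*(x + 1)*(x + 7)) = x^2 + 8*x + 7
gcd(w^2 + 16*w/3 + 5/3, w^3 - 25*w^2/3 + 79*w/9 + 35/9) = w + 1/3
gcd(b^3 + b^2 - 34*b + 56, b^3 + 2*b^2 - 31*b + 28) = b^2 + 3*b - 28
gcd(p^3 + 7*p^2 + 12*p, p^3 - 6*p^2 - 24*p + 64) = p + 4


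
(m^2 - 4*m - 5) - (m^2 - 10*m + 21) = 6*m - 26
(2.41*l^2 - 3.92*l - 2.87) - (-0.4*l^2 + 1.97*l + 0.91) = 2.81*l^2 - 5.89*l - 3.78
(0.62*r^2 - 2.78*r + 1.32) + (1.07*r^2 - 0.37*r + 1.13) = 1.69*r^2 - 3.15*r + 2.45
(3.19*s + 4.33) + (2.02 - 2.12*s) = 1.07*s + 6.35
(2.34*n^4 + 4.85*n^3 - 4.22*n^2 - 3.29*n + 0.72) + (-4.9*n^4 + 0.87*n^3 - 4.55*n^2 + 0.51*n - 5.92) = -2.56*n^4 + 5.72*n^3 - 8.77*n^2 - 2.78*n - 5.2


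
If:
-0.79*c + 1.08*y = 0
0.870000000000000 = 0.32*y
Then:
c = 3.72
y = 2.72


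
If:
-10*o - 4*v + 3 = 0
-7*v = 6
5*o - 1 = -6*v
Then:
No Solution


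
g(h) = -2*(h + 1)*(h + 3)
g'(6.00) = -32.00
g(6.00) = -126.00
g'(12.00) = -56.00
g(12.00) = -390.00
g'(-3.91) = 7.64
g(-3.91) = -5.30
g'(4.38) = -25.52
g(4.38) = -79.41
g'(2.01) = -16.04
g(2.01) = -30.16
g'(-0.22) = -7.12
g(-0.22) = -4.34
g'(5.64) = -30.56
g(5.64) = -114.74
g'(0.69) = -10.76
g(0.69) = -12.47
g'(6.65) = -34.60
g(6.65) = -147.64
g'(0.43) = -9.72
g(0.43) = -9.81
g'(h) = -4*h - 8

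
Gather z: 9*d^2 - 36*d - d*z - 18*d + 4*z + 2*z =9*d^2 - 54*d + z*(6 - d)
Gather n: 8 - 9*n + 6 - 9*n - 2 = 12 - 18*n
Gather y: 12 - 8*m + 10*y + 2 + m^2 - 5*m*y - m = m^2 - 9*m + y*(10 - 5*m) + 14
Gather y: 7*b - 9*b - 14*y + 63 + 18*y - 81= -2*b + 4*y - 18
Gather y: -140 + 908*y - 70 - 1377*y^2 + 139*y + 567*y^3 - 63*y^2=567*y^3 - 1440*y^2 + 1047*y - 210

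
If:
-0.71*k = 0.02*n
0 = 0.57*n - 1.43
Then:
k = -0.07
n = 2.51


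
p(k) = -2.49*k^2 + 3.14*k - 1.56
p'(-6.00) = 33.02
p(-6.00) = -110.04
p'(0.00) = 3.14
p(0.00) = -1.56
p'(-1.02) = 8.22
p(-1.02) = -7.35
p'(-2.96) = 17.88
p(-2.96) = -32.67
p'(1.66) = -5.13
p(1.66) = -3.21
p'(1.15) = -2.59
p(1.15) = -1.24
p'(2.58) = -9.71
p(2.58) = -10.03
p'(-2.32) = 14.69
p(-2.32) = -22.25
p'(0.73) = -0.50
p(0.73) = -0.59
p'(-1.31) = 9.66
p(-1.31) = -9.95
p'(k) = 3.14 - 4.98*k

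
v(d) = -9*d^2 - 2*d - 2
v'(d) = -18*d - 2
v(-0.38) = -2.54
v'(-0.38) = 4.84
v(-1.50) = -19.25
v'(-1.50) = 25.00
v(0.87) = -10.55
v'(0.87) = -17.66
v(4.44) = -188.30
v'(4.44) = -81.92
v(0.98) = -12.60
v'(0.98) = -19.64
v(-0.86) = -6.94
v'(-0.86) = 13.48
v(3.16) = -98.19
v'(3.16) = -58.88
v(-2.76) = -65.04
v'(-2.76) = 47.68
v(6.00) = -338.00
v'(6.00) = -110.00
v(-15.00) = -1997.00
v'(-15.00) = 268.00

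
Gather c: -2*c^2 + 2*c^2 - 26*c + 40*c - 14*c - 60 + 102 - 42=0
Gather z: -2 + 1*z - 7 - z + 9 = 0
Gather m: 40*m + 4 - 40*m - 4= 0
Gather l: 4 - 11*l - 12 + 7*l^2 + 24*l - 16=7*l^2 + 13*l - 24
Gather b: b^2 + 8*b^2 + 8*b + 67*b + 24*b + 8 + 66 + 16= 9*b^2 + 99*b + 90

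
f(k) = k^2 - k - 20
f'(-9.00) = -19.00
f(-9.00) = 70.00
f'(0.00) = -1.00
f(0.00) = -20.00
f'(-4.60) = -10.20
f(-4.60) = 5.76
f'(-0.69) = -2.38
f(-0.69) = -18.83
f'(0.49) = -0.02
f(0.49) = -20.25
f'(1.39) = 1.78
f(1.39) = -19.46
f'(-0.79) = -2.58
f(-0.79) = -18.59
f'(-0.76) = -2.52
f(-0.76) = -18.66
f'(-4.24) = -9.48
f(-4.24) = 2.22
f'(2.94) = 4.88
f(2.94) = -14.30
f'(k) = 2*k - 1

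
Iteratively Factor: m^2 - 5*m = (m - 5)*(m)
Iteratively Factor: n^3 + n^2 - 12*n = (n + 4)*(n^2 - 3*n) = (n - 3)*(n + 4)*(n)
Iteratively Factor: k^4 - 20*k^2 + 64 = (k - 2)*(k^3 + 2*k^2 - 16*k - 32) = (k - 4)*(k - 2)*(k^2 + 6*k + 8) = (k - 4)*(k - 2)*(k + 2)*(k + 4)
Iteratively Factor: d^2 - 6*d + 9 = (d - 3)*(d - 3)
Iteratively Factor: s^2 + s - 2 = (s + 2)*(s - 1)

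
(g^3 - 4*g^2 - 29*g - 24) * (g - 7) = g^4 - 11*g^3 - g^2 + 179*g + 168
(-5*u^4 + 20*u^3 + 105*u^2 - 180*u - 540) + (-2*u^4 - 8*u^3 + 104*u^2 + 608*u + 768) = -7*u^4 + 12*u^3 + 209*u^2 + 428*u + 228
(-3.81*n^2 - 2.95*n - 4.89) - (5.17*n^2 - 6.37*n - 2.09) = -8.98*n^2 + 3.42*n - 2.8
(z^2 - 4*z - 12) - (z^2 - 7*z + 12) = 3*z - 24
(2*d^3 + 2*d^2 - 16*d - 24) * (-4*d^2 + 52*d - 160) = -8*d^5 + 96*d^4 - 152*d^3 - 1056*d^2 + 1312*d + 3840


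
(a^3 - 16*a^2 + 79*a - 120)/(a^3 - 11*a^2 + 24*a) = (a - 5)/a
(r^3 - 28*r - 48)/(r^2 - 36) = (r^2 + 6*r + 8)/(r + 6)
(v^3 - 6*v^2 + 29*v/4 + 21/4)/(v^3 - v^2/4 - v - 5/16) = 4*(2*v^2 - 13*v + 21)/(8*v^2 - 6*v - 5)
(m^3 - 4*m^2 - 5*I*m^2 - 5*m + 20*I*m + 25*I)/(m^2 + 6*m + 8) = (m^3 + m^2*(-4 - 5*I) + m*(-5 + 20*I) + 25*I)/(m^2 + 6*m + 8)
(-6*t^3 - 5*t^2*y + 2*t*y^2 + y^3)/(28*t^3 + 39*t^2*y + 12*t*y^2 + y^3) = (-6*t^2 + t*y + y^2)/(28*t^2 + 11*t*y + y^2)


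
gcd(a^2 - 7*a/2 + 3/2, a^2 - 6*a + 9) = a - 3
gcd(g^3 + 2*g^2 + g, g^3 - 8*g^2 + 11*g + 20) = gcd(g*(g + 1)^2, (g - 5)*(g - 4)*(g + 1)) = g + 1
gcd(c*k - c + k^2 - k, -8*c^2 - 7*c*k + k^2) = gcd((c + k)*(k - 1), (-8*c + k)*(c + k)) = c + k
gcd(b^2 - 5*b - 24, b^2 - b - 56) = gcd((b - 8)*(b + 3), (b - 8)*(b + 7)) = b - 8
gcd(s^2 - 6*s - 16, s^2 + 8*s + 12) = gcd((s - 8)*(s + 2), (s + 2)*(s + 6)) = s + 2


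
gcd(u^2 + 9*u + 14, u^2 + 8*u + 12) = u + 2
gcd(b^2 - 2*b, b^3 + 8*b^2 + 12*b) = b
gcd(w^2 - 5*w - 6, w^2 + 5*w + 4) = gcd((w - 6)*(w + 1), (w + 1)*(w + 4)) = w + 1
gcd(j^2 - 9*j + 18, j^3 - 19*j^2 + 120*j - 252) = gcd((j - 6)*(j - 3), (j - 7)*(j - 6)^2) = j - 6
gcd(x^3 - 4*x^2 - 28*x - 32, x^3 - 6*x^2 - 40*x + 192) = x - 8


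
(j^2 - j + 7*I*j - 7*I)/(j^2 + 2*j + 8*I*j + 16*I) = (j^2 + j*(-1 + 7*I) - 7*I)/(j^2 + j*(2 + 8*I) + 16*I)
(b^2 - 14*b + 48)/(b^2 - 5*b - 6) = (b - 8)/(b + 1)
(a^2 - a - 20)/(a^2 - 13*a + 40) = (a + 4)/(a - 8)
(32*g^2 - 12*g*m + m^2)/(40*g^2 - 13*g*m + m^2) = (4*g - m)/(5*g - m)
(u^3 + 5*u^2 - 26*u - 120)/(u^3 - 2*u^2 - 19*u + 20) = (u + 6)/(u - 1)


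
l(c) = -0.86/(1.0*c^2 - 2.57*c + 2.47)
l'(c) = -0.86*(2.57 - 2.0*c)/(1.0*c^2 - 2.57*c + 2.47)^2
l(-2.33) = -0.06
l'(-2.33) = -0.03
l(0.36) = -0.51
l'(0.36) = -0.57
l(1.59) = -0.94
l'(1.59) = 0.63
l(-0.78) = -0.17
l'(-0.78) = -0.14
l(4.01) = -0.10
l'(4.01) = 0.07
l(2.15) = -0.55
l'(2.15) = 0.61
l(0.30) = -0.48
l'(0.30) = -0.53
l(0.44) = -0.56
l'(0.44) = -0.62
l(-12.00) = -0.00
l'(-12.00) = -0.00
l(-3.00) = -0.04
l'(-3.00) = -0.02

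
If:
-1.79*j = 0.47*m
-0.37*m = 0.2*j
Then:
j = 0.00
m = 0.00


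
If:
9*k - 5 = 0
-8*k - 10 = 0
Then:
No Solution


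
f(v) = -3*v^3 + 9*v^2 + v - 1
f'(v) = -9*v^2 + 18*v + 1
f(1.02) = 6.20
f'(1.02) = 10.00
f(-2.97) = 154.01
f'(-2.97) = -131.85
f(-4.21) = 378.16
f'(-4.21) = -234.30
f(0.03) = -0.96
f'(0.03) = 1.53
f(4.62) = -100.11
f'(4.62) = -107.94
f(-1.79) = 43.25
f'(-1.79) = -60.06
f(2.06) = 13.03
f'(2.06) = -0.11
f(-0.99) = 9.74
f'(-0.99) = -25.64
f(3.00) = 2.00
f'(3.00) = -26.00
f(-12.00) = 6467.00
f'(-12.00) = -1511.00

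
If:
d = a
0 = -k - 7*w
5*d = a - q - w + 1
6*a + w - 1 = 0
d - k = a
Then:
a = 1/6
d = 1/6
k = 0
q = 1/3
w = 0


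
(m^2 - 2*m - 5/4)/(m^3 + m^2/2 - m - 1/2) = (m - 5/2)/(m^2 - 1)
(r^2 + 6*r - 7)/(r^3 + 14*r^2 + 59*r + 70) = (r - 1)/(r^2 + 7*r + 10)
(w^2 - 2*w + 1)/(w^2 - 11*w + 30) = (w^2 - 2*w + 1)/(w^2 - 11*w + 30)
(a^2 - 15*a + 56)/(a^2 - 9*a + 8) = (a - 7)/(a - 1)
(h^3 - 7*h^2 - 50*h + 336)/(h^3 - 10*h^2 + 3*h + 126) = (h^2 - h - 56)/(h^2 - 4*h - 21)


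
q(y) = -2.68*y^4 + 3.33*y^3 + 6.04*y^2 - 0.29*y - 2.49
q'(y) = -10.72*y^3 + 9.99*y^2 + 12.08*y - 0.29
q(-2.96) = -240.80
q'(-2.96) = 329.50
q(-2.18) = -68.18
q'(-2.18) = 131.91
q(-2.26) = -79.34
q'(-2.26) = 147.18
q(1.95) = 5.85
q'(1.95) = -18.23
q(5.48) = -1691.58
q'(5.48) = -1398.24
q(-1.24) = -5.53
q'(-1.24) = 20.53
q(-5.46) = -2744.67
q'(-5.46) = 1976.48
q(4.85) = -964.79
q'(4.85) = -929.69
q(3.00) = -76.17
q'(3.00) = -163.58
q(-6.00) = -3975.87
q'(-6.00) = 2602.39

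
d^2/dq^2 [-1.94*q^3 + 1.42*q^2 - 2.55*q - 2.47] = 2.84 - 11.64*q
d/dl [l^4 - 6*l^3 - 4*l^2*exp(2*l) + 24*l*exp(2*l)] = 4*l^3 - 8*l^2*exp(2*l) - 18*l^2 + 40*l*exp(2*l) + 24*exp(2*l)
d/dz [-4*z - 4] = -4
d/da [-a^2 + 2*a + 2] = 2 - 2*a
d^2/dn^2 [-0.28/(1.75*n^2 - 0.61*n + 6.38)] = (1.715*n^2 - 0.5978*n - 0.28*(3.5*n - 0.61)*(7.0*n - 1.22) + 6.2524)/(1.75*n^2 - 0.61*n + 6.38)^3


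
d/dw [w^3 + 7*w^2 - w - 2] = 3*w^2 + 14*w - 1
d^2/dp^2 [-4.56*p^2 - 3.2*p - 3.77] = -9.12000000000000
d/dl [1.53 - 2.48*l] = -2.48000000000000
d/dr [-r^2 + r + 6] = 1 - 2*r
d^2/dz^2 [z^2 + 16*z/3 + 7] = 2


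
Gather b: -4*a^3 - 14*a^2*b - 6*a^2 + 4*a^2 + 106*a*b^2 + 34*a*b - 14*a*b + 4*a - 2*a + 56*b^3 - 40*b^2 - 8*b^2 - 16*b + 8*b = -4*a^3 - 2*a^2 + 2*a + 56*b^3 + b^2*(106*a - 48) + b*(-14*a^2 + 20*a - 8)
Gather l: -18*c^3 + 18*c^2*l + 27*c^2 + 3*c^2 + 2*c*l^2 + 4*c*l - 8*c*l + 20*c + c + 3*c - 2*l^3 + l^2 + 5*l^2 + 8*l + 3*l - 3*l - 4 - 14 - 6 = -18*c^3 + 30*c^2 + 24*c - 2*l^3 + l^2*(2*c + 6) + l*(18*c^2 - 4*c + 8) - 24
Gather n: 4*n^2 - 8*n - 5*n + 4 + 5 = 4*n^2 - 13*n + 9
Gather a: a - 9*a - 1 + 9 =8 - 8*a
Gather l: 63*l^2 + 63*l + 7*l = 63*l^2 + 70*l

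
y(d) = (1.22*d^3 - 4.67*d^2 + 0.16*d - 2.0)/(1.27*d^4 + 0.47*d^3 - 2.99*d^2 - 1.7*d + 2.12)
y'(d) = (3.66*d^2 - 9.34*d + 0.16)/(1.27*d^4 + 0.47*d^3 - 2.99*d^2 - 1.7*d + 2.12) + (-5.08*d^3 - 1.41*d^2 + 5.98*d + 1.7)*(1.22*d^3 - 4.67*d^2 + 0.16*d - 2.0)/(1.27*d^4 + 0.47*d^3 - 2.99*d^2 - 1.7*d + 2.12)^2 = (-1.5494*d^6 + 11.8618*d^5 - 2.0625*d^4 + 5.8616*d^3 + 18.9966*d^2 - 31.7608*d - 3.0608)/(1.6129*d^8 + 1.1938*d^7 - 7.3737*d^6 - 7.1286*d^5 + 12.7269*d^4 + 12.1588*d^3 - 9.7876*d^2 - 7.208*d + 4.4944)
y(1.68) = -2.88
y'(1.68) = 13.18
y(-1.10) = -5.88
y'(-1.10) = 8.60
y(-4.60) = -0.47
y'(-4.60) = -0.18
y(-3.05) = -1.06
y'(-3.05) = -0.77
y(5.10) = 0.05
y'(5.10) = 0.02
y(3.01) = -0.12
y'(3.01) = 0.24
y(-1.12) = -6.05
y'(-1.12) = 8.05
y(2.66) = -0.24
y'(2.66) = 0.45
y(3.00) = -0.12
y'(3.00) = 0.25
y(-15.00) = -0.08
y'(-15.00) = -0.01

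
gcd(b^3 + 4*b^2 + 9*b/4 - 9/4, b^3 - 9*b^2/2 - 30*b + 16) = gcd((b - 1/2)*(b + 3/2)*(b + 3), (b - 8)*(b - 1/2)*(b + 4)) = b - 1/2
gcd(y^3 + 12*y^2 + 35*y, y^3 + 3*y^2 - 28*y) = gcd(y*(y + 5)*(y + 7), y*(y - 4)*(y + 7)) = y^2 + 7*y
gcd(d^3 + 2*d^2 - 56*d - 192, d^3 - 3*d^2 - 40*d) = d - 8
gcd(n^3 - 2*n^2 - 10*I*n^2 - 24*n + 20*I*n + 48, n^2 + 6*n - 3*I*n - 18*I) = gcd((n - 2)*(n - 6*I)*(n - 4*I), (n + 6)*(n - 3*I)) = 1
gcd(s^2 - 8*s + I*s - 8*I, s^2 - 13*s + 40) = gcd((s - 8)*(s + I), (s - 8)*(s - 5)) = s - 8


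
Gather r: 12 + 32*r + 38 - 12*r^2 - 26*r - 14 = -12*r^2 + 6*r + 36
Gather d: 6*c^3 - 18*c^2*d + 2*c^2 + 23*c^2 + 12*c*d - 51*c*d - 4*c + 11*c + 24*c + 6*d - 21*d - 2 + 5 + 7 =6*c^3 + 25*c^2 + 31*c + d*(-18*c^2 - 39*c - 15) + 10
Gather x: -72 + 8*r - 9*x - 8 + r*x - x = 8*r + x*(r - 10) - 80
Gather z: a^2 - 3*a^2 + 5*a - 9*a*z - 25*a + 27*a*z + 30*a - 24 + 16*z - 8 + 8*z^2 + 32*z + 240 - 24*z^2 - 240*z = -2*a^2 + 10*a - 16*z^2 + z*(18*a - 192) + 208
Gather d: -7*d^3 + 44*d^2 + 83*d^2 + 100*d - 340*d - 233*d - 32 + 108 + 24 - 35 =-7*d^3 + 127*d^2 - 473*d + 65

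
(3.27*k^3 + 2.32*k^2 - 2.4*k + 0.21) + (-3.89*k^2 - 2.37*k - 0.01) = 3.27*k^3 - 1.57*k^2 - 4.77*k + 0.2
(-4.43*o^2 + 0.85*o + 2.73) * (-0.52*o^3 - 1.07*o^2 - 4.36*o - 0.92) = 2.3036*o^5 + 4.2981*o^4 + 16.9857*o^3 - 2.5515*o^2 - 12.6848*o - 2.5116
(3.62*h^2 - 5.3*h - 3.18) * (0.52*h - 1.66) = 1.8824*h^3 - 8.7652*h^2 + 7.1444*h + 5.2788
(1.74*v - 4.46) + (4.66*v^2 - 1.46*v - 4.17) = 4.66*v^2 + 0.28*v - 8.63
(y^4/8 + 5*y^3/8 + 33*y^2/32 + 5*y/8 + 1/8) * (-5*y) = -5*y^5/8 - 25*y^4/8 - 165*y^3/32 - 25*y^2/8 - 5*y/8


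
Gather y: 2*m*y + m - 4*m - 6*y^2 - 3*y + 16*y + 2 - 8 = -3*m - 6*y^2 + y*(2*m + 13) - 6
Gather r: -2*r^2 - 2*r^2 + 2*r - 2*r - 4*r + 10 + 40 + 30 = -4*r^2 - 4*r + 80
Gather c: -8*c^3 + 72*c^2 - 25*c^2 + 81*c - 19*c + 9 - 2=-8*c^3 + 47*c^2 + 62*c + 7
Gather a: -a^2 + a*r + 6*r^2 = -a^2 + a*r + 6*r^2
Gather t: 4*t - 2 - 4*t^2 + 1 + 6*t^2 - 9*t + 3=2*t^2 - 5*t + 2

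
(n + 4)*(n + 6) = n^2 + 10*n + 24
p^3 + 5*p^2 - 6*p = p*(p - 1)*(p + 6)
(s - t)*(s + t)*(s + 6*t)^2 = s^4 + 12*s^3*t + 35*s^2*t^2 - 12*s*t^3 - 36*t^4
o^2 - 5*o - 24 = (o - 8)*(o + 3)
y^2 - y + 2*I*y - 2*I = (y - 1)*(y + 2*I)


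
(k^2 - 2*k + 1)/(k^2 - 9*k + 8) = (k - 1)/(k - 8)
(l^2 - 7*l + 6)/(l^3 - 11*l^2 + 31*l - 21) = (l - 6)/(l^2 - 10*l + 21)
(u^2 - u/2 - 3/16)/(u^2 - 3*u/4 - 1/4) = (u - 3/4)/(u - 1)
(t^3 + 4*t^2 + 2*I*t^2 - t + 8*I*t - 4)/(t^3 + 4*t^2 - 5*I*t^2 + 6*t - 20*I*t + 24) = (t + I)/(t - 6*I)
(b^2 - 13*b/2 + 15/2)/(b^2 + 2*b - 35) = (b - 3/2)/(b + 7)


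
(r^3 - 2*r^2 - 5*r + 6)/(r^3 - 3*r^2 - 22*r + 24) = (r^2 - r - 6)/(r^2 - 2*r - 24)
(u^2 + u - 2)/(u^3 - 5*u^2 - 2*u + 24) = (u - 1)/(u^2 - 7*u + 12)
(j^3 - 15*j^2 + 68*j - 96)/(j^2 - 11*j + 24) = j - 4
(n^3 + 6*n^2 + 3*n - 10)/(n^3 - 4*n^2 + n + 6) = (n^3 + 6*n^2 + 3*n - 10)/(n^3 - 4*n^2 + n + 6)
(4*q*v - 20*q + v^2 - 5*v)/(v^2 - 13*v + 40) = (4*q + v)/(v - 8)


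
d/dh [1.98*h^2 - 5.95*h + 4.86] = 3.96*h - 5.95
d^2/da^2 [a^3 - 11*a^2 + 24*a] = 6*a - 22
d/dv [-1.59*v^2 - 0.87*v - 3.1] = -3.18*v - 0.87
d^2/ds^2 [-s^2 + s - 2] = -2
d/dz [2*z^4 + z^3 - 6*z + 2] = 8*z^3 + 3*z^2 - 6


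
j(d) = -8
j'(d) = 0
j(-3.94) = -8.00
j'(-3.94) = 0.00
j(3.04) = -8.00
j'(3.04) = 0.00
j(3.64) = -8.00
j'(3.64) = 0.00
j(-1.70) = -8.00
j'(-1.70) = 0.00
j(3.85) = -8.00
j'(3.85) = 0.00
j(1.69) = -8.00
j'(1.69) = 0.00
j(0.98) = -8.00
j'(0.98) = 0.00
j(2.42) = -8.00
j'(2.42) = 0.00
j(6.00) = -8.00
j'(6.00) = 0.00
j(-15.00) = -8.00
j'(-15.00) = 0.00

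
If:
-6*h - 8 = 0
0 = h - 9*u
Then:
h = -4/3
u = -4/27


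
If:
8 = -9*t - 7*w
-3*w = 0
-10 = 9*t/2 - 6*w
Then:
No Solution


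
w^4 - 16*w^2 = w^2*(w - 4)*(w + 4)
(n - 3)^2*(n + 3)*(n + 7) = n^4 + 4*n^3 - 30*n^2 - 36*n + 189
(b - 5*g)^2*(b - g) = b^3 - 11*b^2*g + 35*b*g^2 - 25*g^3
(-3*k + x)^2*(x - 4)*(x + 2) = 9*k^2*x^2 - 18*k^2*x - 72*k^2 - 6*k*x^3 + 12*k*x^2 + 48*k*x + x^4 - 2*x^3 - 8*x^2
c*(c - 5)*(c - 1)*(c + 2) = c^4 - 4*c^3 - 7*c^2 + 10*c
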